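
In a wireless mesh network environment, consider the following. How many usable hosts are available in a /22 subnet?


Given: subnet mask /22
Host bits = 32 - 22 = 10
Total addresses = 2^10 = 1024
Usable hosts = 1024 - 2 (network + broadcast) = 1022

1022


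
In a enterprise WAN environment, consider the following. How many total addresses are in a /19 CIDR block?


Given: CIDR prefix /19
Host bits = 32 - 19 = 13
Total addresses = 2^13 = 8192

8192


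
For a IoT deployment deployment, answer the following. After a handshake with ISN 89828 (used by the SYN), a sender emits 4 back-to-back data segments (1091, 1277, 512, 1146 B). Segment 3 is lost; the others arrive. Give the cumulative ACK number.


SYN uses sequence number 89828; first data byte = ISN + 1 = 89829.
Segment 1: SEQ = 89829, len = 1091 B, covers [89829, 90919]
Segment 2: SEQ = 90920, len = 1277 B, covers [90920, 92196]
Segment 3: SEQ = 92197, len = 512 B, covers [92197, 92708] [LOST]
Segment 4: SEQ = 92709, len = 1146 B, covers [92709, 93854]
In-order data received: bytes [89829, 92196] (segments 1..2).
Segment 3 missing -> gap begins at byte 92197; later segments buffered out of order.
Cumulative ACK = next expected in-order byte = 89829 + 1091 + 1277 = 92197

92197


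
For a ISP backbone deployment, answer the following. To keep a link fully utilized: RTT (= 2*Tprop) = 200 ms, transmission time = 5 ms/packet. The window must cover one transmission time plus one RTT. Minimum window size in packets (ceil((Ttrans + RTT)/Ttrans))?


Given: Ttrans = 5 ms, RTT = 200 ms (= 2 * Tprop, Tprop = 100 ms)
Time until first ACK returns = Ttrans + RTT = 5 + 200 = 205 ms
Need W * Ttrans >= Ttrans + RTT  ->  W >= (Ttrans + RTT) / Ttrans
(Ttrans + RTT) / Ttrans = 205 / 5 = 41
W_min = ceil(41) = 41

41


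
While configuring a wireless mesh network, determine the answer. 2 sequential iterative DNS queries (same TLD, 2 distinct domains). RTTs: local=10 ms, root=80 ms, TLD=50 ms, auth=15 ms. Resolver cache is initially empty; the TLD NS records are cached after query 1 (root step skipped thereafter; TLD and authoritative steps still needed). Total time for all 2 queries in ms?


Lookup 1 (cold cache): local + root + TLD + auth = 10 + 80 + 50 + 15 = 155 ms
Lookups 2..2 (TLD NS cached -> skip root; new domain -> still ask TLD and auth): local + TLD + auth = 10 + 50 + 15 = 75 ms each
Remaining 1 lookups: 1 * 75 = 75 ms
Total = 155 + 75 = 230 ms

230


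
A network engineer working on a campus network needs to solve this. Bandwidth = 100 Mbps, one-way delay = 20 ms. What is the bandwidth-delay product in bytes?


Given: bandwidth = 100 Mbps, delay = 20 ms
BDP in bits = 100 * 10^6 * 20 / 1000
BDP in bits = 2000000
BDP in bytes = 2000000 / 8 = 250000

250000


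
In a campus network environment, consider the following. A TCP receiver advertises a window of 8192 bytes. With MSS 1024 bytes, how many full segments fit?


Given: RWND = 8192 bytes, MSS = 1024 bytes
Full segments = floor(RWND / MSS)
Full segments = floor(8192 / 1024)
Full segments = floor(8.0) = 8

8


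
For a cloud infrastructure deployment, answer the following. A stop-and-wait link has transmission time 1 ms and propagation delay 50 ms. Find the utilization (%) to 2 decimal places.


Given: Ttrans = 1 ms, Tprop = 50 ms
RTT = 2 * Tprop = 2 * 50 = 100 ms
U = Ttrans / (Ttrans + RTT)
U = 1 / (1 + 100)
U = 1 / 101 = 0.009901
U% = 0.99%

0.99


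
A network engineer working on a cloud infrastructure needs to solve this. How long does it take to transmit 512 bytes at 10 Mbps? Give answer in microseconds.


Given: packet = 512 bytes, bandwidth = 10 Mbps
Packet in bits = 512 * 8 = 4096 bits
Bandwidth = 10 * 10^6 = 10000000 bps
Time = 4096 / 10000000 seconds
Time in us = 4096 * 10^6 / 10000000 = 409.6

409.6


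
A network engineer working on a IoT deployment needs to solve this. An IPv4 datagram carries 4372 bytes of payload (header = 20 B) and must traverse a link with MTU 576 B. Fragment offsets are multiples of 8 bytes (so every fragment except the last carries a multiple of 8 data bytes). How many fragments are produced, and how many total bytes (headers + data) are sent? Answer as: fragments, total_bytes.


Max data per non-final fragment = floor((MTU - header)/8)*8 = floor((576 - 20)/8)*8 = floor(556/8)*8 = 552 B
Final fragment needs no 8-byte alignment: it can carry up to MTU - header = 556 B
Non-final fragments needed = ceil((payload - 556) / 552) = ceil(3816/552) = ceil(6.9130) = 7
Number of fragments = 7 + 1 = 8
Fragment sizes (data): 7 * 552 B + 508 B (last, 508 <= 556 OK)
Total bytes sent = payload + n_frags * header = 4372 + 8*20 = 4372 + 160 = 4532 B

8, 4532


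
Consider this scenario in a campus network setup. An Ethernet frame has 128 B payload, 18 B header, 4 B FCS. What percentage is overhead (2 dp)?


Given: payload = 128 B, header = 18 B, trailer = 4 B
Overhead bytes = header + trailer = 18 + 4 = 22
Total frame = payload + overhead = 128 + 22 = 150
Overhead % = 22 / 150 * 100 = 14.6667% -> 14.67% (2 dp)

14.67


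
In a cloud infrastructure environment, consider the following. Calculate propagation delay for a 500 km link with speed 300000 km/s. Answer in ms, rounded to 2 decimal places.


Given: distance = 500 km, speed = 300000 km/s
Delay = distance / speed = 500 / 300000 seconds
Delay in ms = 500 * 1000 / 300000
Delay = 1.6667 ms
Rounded to 2 dp = 1.67 ms

1.67


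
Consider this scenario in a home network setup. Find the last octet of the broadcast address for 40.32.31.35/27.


Given: IP = 40.32.31.35, prefix = /27
Host bits = 32 - 27 = 5
Network last octet = 35 AND mask = 32
Host part size = 2^5 - 1 = 31
Broadcast last octet = 32 OR 31 = 63

63


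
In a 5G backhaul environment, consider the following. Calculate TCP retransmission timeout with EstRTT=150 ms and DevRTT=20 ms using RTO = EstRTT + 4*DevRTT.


Given: EstRTT = 150 ms, DevRTT = 20 ms
Timeout = EstRTT + 4 * DevRTT
4 * DevRTT = 4 * 20 = 80
Timeout = 150 + 80 = 230 ms

230


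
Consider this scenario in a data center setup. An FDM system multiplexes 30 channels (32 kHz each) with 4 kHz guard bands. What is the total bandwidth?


Given: 30 channels, 32 kHz each, guard = 4 kHz
Channel bandwidth = 30 * 32 = 960 kHz
Guard bands = 29 gaps * 4 kHz = 116 kHz
Total = 960 + 116 = 1076 kHz

1076


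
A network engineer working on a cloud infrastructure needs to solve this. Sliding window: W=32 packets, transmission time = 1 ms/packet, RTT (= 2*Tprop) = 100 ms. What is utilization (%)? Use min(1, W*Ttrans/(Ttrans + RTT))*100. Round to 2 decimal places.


Given: W = 32, Ttrans = 1 ms, RTT = 100 ms (= 2 * Tprop, Tprop = 50 ms)
Cycle time = Ttrans + RTT = 1 + 100 = 101 ms (first packet sent until its ACK returns)
W * Ttrans = 32 * 1 = 32 ms of sending per cycle
W * Ttrans / (Ttrans + RTT) = 32 / 101 = 0.316832
U = min(1, 0.316832) = 0.316832
U% = 31.68%

31.68


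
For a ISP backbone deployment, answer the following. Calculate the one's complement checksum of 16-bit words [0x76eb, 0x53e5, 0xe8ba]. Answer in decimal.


Given words: [0x76eb, 0x53e5, 0xe8ba]
Step 1: Sum all words
Raw sum = 30443 + 21477 + 59578 = 111498
Step 2: Fold carry: (45962 + 1) = 45963
One's complement = ~45963 & 0xFFFF = 19572

19572


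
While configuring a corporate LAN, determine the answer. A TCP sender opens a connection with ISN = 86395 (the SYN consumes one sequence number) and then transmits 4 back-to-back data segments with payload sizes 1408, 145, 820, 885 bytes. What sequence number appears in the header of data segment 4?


The SYN occupies sequence number ISN = 86395, so the first data byte is ISN + 1 = 86396.
SEQ of data segment i = (ISN + 1) + sum of payload sizes of segments 1..i-1.
Segment 1: SEQ = 86396, payload = 1408 bytes
Segment 2: SEQ = 87804, payload = 145 bytes
Segment 3: SEQ = 87949, payload = 820 bytes
Segment 4: SEQ = 88769, payload = 885 bytes
SEQ of segment 4 = 86396 + 1408 + 145 + 820 = 88769

88769


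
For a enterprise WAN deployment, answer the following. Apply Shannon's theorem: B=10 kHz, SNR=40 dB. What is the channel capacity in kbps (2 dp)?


Given: B = 10 kHz, SNR = 40 dB
SNR linear = 10^(40/10) = 10000
1 + SNR = 10001
log2(10001) = 13.2878566418
C = 10 * 1000 * 13.2878566418 = 132878.5664 bps
C = 132.878566 kbps -> 132.88 kbps (2 dp)

132.88


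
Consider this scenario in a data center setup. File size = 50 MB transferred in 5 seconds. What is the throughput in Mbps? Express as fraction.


Given: file = 50 MB, time = 5 s
File in Mb = 50 * 8 = 400 Mb
Throughput = 400 / 5 Mbps
Throughput = 80 Mbps

80


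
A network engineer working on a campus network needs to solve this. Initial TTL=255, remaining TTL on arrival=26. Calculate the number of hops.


Given: initial TTL = 255, received TTL = 26
Hops = initial TTL - received TTL
Hops = 255 - 26 = 229

229


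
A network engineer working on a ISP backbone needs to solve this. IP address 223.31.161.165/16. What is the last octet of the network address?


Given: IP = 223.31.161.165, prefix = /16
Subnet mask = 255.255.0.0
Last octet of IP: 165
Last octet of mask: 0
Network last octet = 165 AND 0 = 0

0


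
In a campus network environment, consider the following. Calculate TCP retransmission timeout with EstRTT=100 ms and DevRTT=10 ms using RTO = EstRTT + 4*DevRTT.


Given: EstRTT = 100 ms, DevRTT = 10 ms
Timeout = EstRTT + 4 * DevRTT
4 * DevRTT = 4 * 10 = 40
Timeout = 100 + 40 = 140 ms

140


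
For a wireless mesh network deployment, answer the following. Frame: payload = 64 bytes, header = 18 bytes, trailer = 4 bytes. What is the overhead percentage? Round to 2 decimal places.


Given: payload = 64 B, header = 18 B, trailer = 4 B
Overhead bytes = header + trailer = 18 + 4 = 22
Total frame = payload + overhead = 64 + 22 = 86
Overhead % = 22 / 86 * 100 = 25.5814% -> 25.58% (2 dp)

25.58


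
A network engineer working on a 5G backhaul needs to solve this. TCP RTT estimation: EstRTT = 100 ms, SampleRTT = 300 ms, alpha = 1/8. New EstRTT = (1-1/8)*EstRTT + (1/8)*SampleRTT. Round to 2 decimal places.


Given: EstRTT = 100 ms, SampleRTT = 300 ms, alpha = 1/8
New EstRTT = (1 - alpha) * EstRTT + alpha * SampleRTT
(7/8) * 100 = 87.5
(1/8) * 300 = 37.5
New EstRTT = 87.5 + 37.5 = 125 ms -> 125.00 ms (2 dp)

125.00


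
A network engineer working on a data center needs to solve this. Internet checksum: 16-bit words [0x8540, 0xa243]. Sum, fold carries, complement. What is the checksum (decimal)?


Given words: [0x8540, 0xa243]
Step 1: Sum all words
Raw sum = 34112 + 41539 = 75651
Step 2: Fold carry: (10115 + 1) = 10116
One's complement = ~10116 & 0xFFFF = 55419

55419


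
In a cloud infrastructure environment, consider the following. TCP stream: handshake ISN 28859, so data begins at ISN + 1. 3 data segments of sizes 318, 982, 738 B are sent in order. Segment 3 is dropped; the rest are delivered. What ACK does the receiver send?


SYN uses sequence number 28859; first data byte = ISN + 1 = 28860.
Segment 1: SEQ = 28860, len = 318 B, covers [28860, 29177]
Segment 2: SEQ = 29178, len = 982 B, covers [29178, 30159]
Segment 3: SEQ = 30160, len = 738 B, covers [30160, 30897] [LOST]
In-order data received: bytes [28860, 30159] (segments 1..2).
Segment 3 missing -> gap begins at byte 30160.
Cumulative ACK = next expected in-order byte = 28860 + 318 + 982 = 30160

30160


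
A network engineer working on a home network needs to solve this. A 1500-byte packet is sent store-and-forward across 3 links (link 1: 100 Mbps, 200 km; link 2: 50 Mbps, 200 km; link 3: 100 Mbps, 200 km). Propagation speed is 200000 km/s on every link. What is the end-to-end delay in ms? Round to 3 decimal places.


Packet = 1500 bytes = 12000 bits. Store-and-forward: sum (t_trans + t_prop) per link.
Link 1: t_trans = 12000/(100*10^6) s = 0.1200 ms; t_prop = 200/200000 s = 1.0000 ms; subtotal = 1.1200 ms
Link 2: t_trans = 12000/(50*10^6) s = 0.2400 ms; t_prop = 200/200000 s = 1.0000 ms; subtotal = 1.2400 ms
Link 3: t_trans = 12000/(100*10^6) s = 0.1200 ms; t_prop = 200/200000 s = 1.0000 ms; subtotal = 1.1200 ms
End-to-end = 1.1200 + 1.2400 + 1.1200 = 3.4800 ms -> 3.480 ms (3 dp)

3.480


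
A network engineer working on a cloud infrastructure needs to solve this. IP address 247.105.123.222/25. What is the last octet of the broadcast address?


Given: IP = 247.105.123.222, prefix = /25
Host bits = 32 - 25 = 7
Network last octet = 222 AND mask = 128
Host part size = 2^7 - 1 = 127
Broadcast last octet = 128 OR 127 = 255

255


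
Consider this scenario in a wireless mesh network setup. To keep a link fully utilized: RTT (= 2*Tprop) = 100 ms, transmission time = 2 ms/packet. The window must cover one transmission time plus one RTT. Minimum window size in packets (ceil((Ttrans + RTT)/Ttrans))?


Given: Ttrans = 2 ms, RTT = 100 ms (= 2 * Tprop, Tprop = 50 ms)
Time until first ACK returns = Ttrans + RTT = 2 + 100 = 102 ms
Need W * Ttrans >= Ttrans + RTT  ->  W >= (Ttrans + RTT) / Ttrans
(Ttrans + RTT) / Ttrans = 102 / 2 = 51
W_min = ceil(51) = 51

51


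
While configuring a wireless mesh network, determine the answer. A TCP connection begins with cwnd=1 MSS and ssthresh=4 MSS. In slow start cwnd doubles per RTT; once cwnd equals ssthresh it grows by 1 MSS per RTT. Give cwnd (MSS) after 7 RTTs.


RTT 0: cwnd = 1 MSS (initial)
RTT 1: cwnd = 2 MSS (slow start, doubled)
RTT 2: cwnd = 4 MSS (slow start, doubled)
RTT 3: cwnd = 5 MSS (congestion avoidance, +1)
RTT 4: cwnd = 6 MSS (congestion avoidance, +1)
RTT 5: cwnd = 7 MSS (congestion avoidance, +1)
RTT 6: cwnd = 8 MSS (congestion avoidance, +1)
RTT 7: cwnd = 9 MSS (congestion avoidance, +1)

9


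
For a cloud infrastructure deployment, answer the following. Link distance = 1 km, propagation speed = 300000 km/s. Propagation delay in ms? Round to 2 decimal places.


Given: distance = 1 km, speed = 300000 km/s
Delay = distance / speed = 1 / 300000 seconds
Delay in ms = 1 * 1000 / 300000
Delay = 0.0033 ms
Rounded to 2 dp = 0.00 ms

0.00


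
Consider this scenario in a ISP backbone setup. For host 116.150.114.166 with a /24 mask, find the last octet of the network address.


Given: IP = 116.150.114.166, prefix = /24
Subnet mask = 255.255.255.0
Last octet of IP: 166
Last octet of mask: 0
Network last octet = 166 AND 0 = 0

0


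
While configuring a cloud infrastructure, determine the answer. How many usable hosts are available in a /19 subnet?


Given: subnet mask /19
Host bits = 32 - 19 = 13
Total addresses = 2^13 = 8192
Usable hosts = 8192 - 2 (network + broadcast) = 8190

8190


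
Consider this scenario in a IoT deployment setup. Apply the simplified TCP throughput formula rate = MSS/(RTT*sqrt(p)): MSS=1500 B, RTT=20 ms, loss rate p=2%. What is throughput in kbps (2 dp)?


Given: MSS = 1500 bytes, RTT = 20 ms, loss = 2%
RTT in seconds = 20 / 1000 = 0.02
Loss rate = 2% = 0.02
sqrt(loss) = sqrt(0.02) = 0.141421356237
Throughput (bytes/s) = 1500 / (0.02 * 0.141421356237) = 530330.0859
Throughput (kbps) = 530330.0859 * 8 / 1000 = 4242.640687 -> 4242.64 kbps (2 dp)

4242.64


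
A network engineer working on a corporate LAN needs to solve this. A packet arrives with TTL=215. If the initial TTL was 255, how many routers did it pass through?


Given: initial TTL = 255, received TTL = 215
Hops = initial TTL - received TTL
Hops = 255 - 215 = 40

40


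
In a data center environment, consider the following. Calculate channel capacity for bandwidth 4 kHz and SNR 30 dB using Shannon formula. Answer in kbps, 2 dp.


Given: B = 4 kHz, SNR = 30 dB
SNR linear = 10^(30/10) = 1000
1 + SNR = 1001
log2(1001) = 9.9672262588
C = 4 * 1000 * 9.9672262588 = 39868.9050 bps
C = 39.868905 kbps -> 39.87 kbps (2 dp)

39.87


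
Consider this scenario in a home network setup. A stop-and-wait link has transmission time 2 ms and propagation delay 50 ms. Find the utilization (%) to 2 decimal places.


Given: Ttrans = 2 ms, Tprop = 50 ms
RTT = 2 * Tprop = 2 * 50 = 100 ms
U = Ttrans / (Ttrans + RTT)
U = 2 / (2 + 100)
U = 2 / 102 = 0.019608
U% = 1.96%

1.96


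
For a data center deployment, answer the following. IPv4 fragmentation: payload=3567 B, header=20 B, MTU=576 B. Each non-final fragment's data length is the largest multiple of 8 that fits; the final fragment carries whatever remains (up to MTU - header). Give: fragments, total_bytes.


Max data per non-final fragment = floor((MTU - header)/8)*8 = floor((576 - 20)/8)*8 = floor(556/8)*8 = 552 B
Final fragment needs no 8-byte alignment: it can carry up to MTU - header = 556 B
Non-final fragments needed = ceil((payload - 556) / 552) = ceil(3011/552) = ceil(5.4547) = 6
Number of fragments = 6 + 1 = 7
Fragment sizes (data): 6 * 552 B + 255 B (last, 255 <= 556 OK)
Total bytes sent = payload + n_frags * header = 3567 + 7*20 = 3567 + 140 = 3707 B

7, 3707


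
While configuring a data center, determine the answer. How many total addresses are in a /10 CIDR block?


Given: CIDR prefix /10
Host bits = 32 - 10 = 22
Total addresses = 2^22 = 4194304

4194304


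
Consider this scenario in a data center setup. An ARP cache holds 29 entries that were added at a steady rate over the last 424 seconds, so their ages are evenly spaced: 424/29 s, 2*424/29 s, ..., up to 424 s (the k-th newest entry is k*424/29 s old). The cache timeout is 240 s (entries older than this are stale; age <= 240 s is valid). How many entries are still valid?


Ages are k * 424/29 s for k = 1..29 (spacing = 14.6207 s).
Entry k is valid iff k * 424/29 <= 240 iff k <= 29 * 240 / 424 = 16.4151
n_valid = floor(16.4151) = 16
(n_stale = 29 - 16 = 13)

16


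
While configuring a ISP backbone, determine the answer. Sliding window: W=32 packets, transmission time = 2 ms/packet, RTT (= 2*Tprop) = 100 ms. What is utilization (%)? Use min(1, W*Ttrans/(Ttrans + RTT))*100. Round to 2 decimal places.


Given: W = 32, Ttrans = 2 ms, RTT = 100 ms (= 2 * Tprop, Tprop = 50 ms)
Cycle time = Ttrans + RTT = 2 + 100 = 102 ms (first packet sent until its ACK returns)
W * Ttrans = 32 * 2 = 64 ms of sending per cycle
W * Ttrans / (Ttrans + RTT) = 64 / 102 = 0.627451
U = min(1, 0.627451) = 0.627451
U% = 62.75%

62.75


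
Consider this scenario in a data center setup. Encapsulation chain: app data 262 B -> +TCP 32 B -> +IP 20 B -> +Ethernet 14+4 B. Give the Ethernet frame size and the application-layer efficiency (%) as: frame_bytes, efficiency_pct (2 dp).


TCP segment = 262 + 32 = 294 B
IP packet = 294 + 20 = 314 B
Ethernet frame = 314 + 14 + 4 = 332 B
Efficiency = app / frame = 262 / 332 = 0.789157 = 78.9157% -> 78.92% (2 dp)

332, 78.92


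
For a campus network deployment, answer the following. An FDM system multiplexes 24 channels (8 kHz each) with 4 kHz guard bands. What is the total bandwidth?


Given: 24 channels, 8 kHz each, guard = 4 kHz
Channel bandwidth = 24 * 8 = 192 kHz
Guard bands = 23 gaps * 4 kHz = 92 kHz
Total = 192 + 92 = 284 kHz

284


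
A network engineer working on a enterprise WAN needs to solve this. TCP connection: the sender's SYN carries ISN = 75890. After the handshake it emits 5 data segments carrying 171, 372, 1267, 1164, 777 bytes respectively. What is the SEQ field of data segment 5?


The SYN occupies sequence number ISN = 75890, so the first data byte is ISN + 1 = 75891.
SEQ of data segment i = (ISN + 1) + sum of payload sizes of segments 1..i-1.
Segment 1: SEQ = 75891, payload = 171 bytes
Segment 2: SEQ = 76062, payload = 372 bytes
Segment 3: SEQ = 76434, payload = 1267 bytes
Segment 4: SEQ = 77701, payload = 1164 bytes
Segment 5: SEQ = 78865, payload = 777 bytes
SEQ of segment 5 = 75891 + 171 + 372 + 1267 + 1164 = 78865

78865


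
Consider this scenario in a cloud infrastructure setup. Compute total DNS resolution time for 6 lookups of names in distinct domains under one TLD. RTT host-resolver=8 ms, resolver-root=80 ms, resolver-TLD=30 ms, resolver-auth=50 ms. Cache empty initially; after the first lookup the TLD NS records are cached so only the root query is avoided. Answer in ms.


Lookup 1 (cold cache): local + root + TLD + auth = 8 + 80 + 30 + 50 = 168 ms
Lookups 2..6 (TLD NS cached -> skip root; new domain -> still ask TLD and auth): local + TLD + auth = 8 + 30 + 50 = 88 ms each
Remaining 5 lookups: 5 * 88 = 440 ms
Total = 168 + 440 = 608 ms

608


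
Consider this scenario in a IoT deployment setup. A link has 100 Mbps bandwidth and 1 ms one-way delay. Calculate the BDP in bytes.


Given: bandwidth = 100 Mbps, delay = 1 ms
BDP in bits = 100 * 10^6 * 1 / 1000
BDP in bits = 100000
BDP in bytes = 100000 / 8 = 12500

12500


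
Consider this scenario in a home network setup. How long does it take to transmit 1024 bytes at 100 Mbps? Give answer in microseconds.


Given: packet = 1024 bytes, bandwidth = 100 Mbps
Packet in bits = 1024 * 8 = 8192 bits
Bandwidth = 100 * 10^6 = 100000000 bps
Time = 8192 / 100000000 seconds
Time in us = 8192 * 10^6 / 100000000 = 81.92

81.92


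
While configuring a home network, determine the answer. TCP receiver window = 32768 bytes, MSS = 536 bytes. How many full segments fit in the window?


Given: RWND = 32768 bytes, MSS = 536 bytes
Full segments = floor(RWND / MSS)
Full segments = floor(32768 / 536)
Full segments = floor(61.1343) = 61

61


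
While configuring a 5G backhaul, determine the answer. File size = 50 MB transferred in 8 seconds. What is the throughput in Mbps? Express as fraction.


Given: file = 50 MB, time = 8 s
File in Mb = 50 * 8 = 400 Mb
Throughput = 400 / 8 Mbps
Throughput = 50 Mbps

50


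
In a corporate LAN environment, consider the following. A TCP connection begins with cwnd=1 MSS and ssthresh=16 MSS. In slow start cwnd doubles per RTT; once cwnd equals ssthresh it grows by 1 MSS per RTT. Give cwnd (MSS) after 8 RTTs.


RTT 0: cwnd = 1 MSS (initial)
RTT 1: cwnd = 2 MSS (slow start, doubled)
RTT 2: cwnd = 4 MSS (slow start, doubled)
RTT 3: cwnd = 8 MSS (slow start, doubled)
RTT 4: cwnd = 16 MSS (slow start, doubled)
RTT 5: cwnd = 17 MSS (congestion avoidance, +1)
RTT 6: cwnd = 18 MSS (congestion avoidance, +1)
RTT 7: cwnd = 19 MSS (congestion avoidance, +1)
RTT 8: cwnd = 20 MSS (congestion avoidance, +1)

20


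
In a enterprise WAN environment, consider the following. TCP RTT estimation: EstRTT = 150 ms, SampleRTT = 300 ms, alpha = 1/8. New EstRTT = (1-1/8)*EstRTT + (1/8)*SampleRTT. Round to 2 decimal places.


Given: EstRTT = 150 ms, SampleRTT = 300 ms, alpha = 1/8
New EstRTT = (1 - alpha) * EstRTT + alpha * SampleRTT
(7/8) * 150 = 131.25
(1/8) * 300 = 37.5
New EstRTT = 131.25 + 37.5 = 168.75 ms -> 168.75 ms (2 dp)

168.75


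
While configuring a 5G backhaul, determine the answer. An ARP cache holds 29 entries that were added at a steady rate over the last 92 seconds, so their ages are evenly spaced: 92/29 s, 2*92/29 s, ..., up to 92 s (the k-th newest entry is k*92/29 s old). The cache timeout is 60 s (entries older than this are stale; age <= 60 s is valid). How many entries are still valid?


Ages are k * 92/29 s for k = 1..29 (spacing = 3.1724 s).
Entry k is valid iff k * 92/29 <= 60 iff k <= 29 * 60 / 92 = 18.9130
n_valid = floor(18.9130) = 18
(n_stale = 29 - 18 = 11)

18


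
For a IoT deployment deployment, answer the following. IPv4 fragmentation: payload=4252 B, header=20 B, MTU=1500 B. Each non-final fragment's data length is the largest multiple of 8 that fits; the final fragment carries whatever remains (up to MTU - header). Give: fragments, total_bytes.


Max data per non-final fragment = floor((MTU - header)/8)*8 = floor((1500 - 20)/8)*8 = floor(1480/8)*8 = 1480 B
Final fragment needs no 8-byte alignment: it can carry up to MTU - header = 1480 B
Non-final fragments needed = ceil((payload - 1480) / 1480) = ceil(2772/1480) = ceil(1.8730) = 2
Number of fragments = 2 + 1 = 3
Fragment sizes (data): 2 * 1480 B + 1292 B (last, 1292 <= 1480 OK)
Total bytes sent = payload + n_frags * header = 4252 + 3*20 = 4252 + 60 = 4312 B

3, 4312


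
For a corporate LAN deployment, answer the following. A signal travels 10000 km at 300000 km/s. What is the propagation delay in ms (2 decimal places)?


Given: distance = 10000 km, speed = 300000 km/s
Delay = distance / speed = 10000 / 300000 seconds
Delay in ms = 10000 * 1000 / 300000
Delay = 33.3333 ms
Rounded to 2 dp = 33.33 ms

33.33


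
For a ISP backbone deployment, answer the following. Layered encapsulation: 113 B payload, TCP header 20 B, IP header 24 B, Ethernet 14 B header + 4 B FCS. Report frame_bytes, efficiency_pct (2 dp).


TCP segment = 113 + 20 = 133 B
IP packet = 133 + 24 = 157 B
Ethernet frame = 157 + 14 + 4 = 175 B
Efficiency = app / frame = 113 / 175 = 0.645714 = 64.5714% -> 64.57% (2 dp)

175, 64.57


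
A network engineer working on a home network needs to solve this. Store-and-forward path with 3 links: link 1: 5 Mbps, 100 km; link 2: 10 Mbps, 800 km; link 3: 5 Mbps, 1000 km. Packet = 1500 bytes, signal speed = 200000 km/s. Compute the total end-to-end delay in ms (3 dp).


Packet = 1500 bytes = 12000 bits. Store-and-forward: sum (t_trans + t_prop) per link.
Link 1: t_trans = 12000/(5*10^6) s = 2.4000 ms; t_prop = 100/200000 s = 0.5000 ms; subtotal = 2.9000 ms
Link 2: t_trans = 12000/(10*10^6) s = 1.2000 ms; t_prop = 800/200000 s = 4.0000 ms; subtotal = 5.2000 ms
Link 3: t_trans = 12000/(5*10^6) s = 2.4000 ms; t_prop = 1000/200000 s = 5.0000 ms; subtotal = 7.4000 ms
End-to-end = 2.9000 + 5.2000 + 7.4000 = 15.5000 ms -> 15.500 ms (3 dp)

15.500


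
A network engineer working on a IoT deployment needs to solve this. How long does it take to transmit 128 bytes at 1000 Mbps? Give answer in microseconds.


Given: packet = 128 bytes, bandwidth = 1000 Mbps
Packet in bits = 128 * 8 = 1024 bits
Bandwidth = 1000 * 10^6 = 1000000000 bps
Time = 1024 / 1000000000 seconds
Time in us = 1024 * 10^6 / 1000000000 = 1.024

1.024


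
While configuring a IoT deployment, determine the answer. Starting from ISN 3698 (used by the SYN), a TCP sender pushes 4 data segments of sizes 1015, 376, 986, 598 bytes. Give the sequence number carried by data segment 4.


The SYN occupies sequence number ISN = 3698, so the first data byte is ISN + 1 = 3699.
SEQ of data segment i = (ISN + 1) + sum of payload sizes of segments 1..i-1.
Segment 1: SEQ = 3699, payload = 1015 bytes
Segment 2: SEQ = 4714, payload = 376 bytes
Segment 3: SEQ = 5090, payload = 986 bytes
Segment 4: SEQ = 6076, payload = 598 bytes
SEQ of segment 4 = 3699 + 1015 + 376 + 986 = 6076

6076


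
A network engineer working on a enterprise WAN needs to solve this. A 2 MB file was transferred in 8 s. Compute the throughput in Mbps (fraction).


Given: file = 2 MB, time = 8 s
File in Mb = 2 * 8 = 16 Mb
Throughput = 16 / 8 Mbps
Throughput = 2 Mbps

2


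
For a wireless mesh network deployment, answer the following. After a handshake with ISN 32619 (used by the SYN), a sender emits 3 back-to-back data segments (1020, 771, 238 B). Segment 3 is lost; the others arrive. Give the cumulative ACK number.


SYN uses sequence number 32619; first data byte = ISN + 1 = 32620.
Segment 1: SEQ = 32620, len = 1020 B, covers [32620, 33639]
Segment 2: SEQ = 33640, len = 771 B, covers [33640, 34410]
Segment 3: SEQ = 34411, len = 238 B, covers [34411, 34648] [LOST]
In-order data received: bytes [32620, 34410] (segments 1..2).
Segment 3 missing -> gap begins at byte 34411.
Cumulative ACK = next expected in-order byte = 32620 + 1020 + 771 = 34411

34411


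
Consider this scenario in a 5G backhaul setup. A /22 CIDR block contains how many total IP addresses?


Given: CIDR prefix /22
Host bits = 32 - 22 = 10
Total addresses = 2^10 = 1024

1024


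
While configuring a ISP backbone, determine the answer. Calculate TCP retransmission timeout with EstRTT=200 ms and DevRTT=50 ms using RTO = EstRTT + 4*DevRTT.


Given: EstRTT = 200 ms, DevRTT = 50 ms
Timeout = EstRTT + 4 * DevRTT
4 * DevRTT = 4 * 50 = 200
Timeout = 200 + 200 = 400 ms

400


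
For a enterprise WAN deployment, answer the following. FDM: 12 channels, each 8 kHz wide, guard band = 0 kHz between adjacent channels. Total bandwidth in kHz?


Given: 12 channels, 8 kHz each, guard = 0 kHz
Channel bandwidth = 12 * 8 = 96 kHz
Guard bands = 11 gaps * 0 kHz = 0 kHz
Total = 96 + 0 = 96 kHz

96


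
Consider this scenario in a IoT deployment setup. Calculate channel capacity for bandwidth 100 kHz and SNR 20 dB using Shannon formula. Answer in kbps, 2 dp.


Given: B = 100 kHz, SNR = 20 dB
SNR linear = 10^(20/10) = 100
1 + SNR = 101
log2(101) = 6.6582114828
C = 100 * 1000 * 6.6582114828 = 665821.1483 bps
C = 665.821148 kbps -> 665.82 kbps (2 dp)

665.82


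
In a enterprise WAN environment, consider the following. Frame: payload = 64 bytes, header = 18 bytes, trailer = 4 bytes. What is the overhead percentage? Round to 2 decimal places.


Given: payload = 64 B, header = 18 B, trailer = 4 B
Overhead bytes = header + trailer = 18 + 4 = 22
Total frame = payload + overhead = 64 + 22 = 86
Overhead % = 22 / 86 * 100 = 25.5814% -> 25.58% (2 dp)

25.58


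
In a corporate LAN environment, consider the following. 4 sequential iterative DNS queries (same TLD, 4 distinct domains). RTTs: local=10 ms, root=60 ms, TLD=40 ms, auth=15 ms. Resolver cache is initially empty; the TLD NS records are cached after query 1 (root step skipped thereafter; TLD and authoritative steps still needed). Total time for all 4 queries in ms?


Lookup 1 (cold cache): local + root + TLD + auth = 10 + 60 + 40 + 15 = 125 ms
Lookups 2..4 (TLD NS cached -> skip root; new domain -> still ask TLD and auth): local + TLD + auth = 10 + 40 + 15 = 65 ms each
Remaining 3 lookups: 3 * 65 = 195 ms
Total = 125 + 195 = 320 ms

320


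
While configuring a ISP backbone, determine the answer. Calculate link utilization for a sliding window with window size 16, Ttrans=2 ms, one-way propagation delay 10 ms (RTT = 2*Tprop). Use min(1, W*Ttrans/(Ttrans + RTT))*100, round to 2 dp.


Given: W = 16, Ttrans = 2 ms, RTT = 20 ms (= 2 * Tprop, Tprop = 10 ms)
Cycle time = Ttrans + RTT = 2 + 20 = 22 ms (first packet sent until its ACK returns)
W * Ttrans = 16 * 2 = 32 ms of sending per cycle
W * Ttrans / (Ttrans + RTT) = 32 / 22 = 1.454545
U = min(1, 1.454545) = 1.000000
U% = 100.00%

100.00


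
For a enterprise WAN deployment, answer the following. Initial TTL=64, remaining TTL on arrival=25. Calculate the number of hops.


Given: initial TTL = 64, received TTL = 25
Hops = initial TTL - received TTL
Hops = 64 - 25 = 39

39


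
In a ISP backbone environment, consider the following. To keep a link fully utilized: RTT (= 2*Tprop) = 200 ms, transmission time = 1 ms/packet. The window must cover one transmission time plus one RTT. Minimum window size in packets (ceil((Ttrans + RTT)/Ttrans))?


Given: Ttrans = 1 ms, RTT = 200 ms (= 2 * Tprop, Tprop = 100 ms)
Time until first ACK returns = Ttrans + RTT = 1 + 200 = 201 ms
Need W * Ttrans >= Ttrans + RTT  ->  W >= (Ttrans + RTT) / Ttrans
(Ttrans + RTT) / Ttrans = 201 / 1 = 201
W_min = ceil(201) = 201

201


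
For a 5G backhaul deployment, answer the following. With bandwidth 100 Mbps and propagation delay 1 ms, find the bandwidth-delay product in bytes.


Given: bandwidth = 100 Mbps, delay = 1 ms
BDP in bits = 100 * 10^6 * 1 / 1000
BDP in bits = 100000
BDP in bytes = 100000 / 8 = 12500

12500


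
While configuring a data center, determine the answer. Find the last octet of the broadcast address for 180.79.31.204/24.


Given: IP = 180.79.31.204, prefix = /24
Host bits = 32 - 24 = 8
Network last octet = 204 AND mask = 0
Host part size = 2^8 - 1 = 255
Broadcast last octet = 0 OR 255 = 255

255


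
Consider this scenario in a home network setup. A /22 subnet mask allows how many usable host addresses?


Given: subnet mask /22
Host bits = 32 - 22 = 10
Total addresses = 2^10 = 1024
Usable hosts = 1024 - 2 (network + broadcast) = 1022

1022


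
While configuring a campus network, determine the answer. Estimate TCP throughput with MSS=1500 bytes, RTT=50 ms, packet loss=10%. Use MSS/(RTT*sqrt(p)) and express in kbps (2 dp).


Given: MSS = 1500 bytes, RTT = 50 ms, loss = 10%
RTT in seconds = 50 / 1000 = 0.05
Loss rate = 10% = 0.1
sqrt(loss) = sqrt(0.1) = 0.316227766017
Throughput (bytes/s) = 1500 / (0.05 * 0.316227766017) = 94868.3298
Throughput (kbps) = 94868.3298 * 8 / 1000 = 758.946638 -> 758.95 kbps (2 dp)

758.95


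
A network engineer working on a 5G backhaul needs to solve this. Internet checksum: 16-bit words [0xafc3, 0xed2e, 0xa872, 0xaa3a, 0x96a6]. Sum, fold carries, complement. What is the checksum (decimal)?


Given words: [0xafc3, 0xed2e, 0xa872, 0xaa3a, 0x96a6]
Step 1: Sum all words
Raw sum = 44995 + 60718 + 43122 + 43578 + 38566 = 230979
Step 2: Fold carry: (34371 + 3) = 34374
One's complement = ~34374 & 0xFFFF = 31161

31161


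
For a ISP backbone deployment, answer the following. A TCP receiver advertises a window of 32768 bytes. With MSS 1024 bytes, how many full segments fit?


Given: RWND = 32768 bytes, MSS = 1024 bytes
Full segments = floor(RWND / MSS)
Full segments = floor(32768 / 1024)
Full segments = floor(32.0) = 32

32


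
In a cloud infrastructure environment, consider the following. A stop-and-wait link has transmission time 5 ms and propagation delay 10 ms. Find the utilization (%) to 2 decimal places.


Given: Ttrans = 5 ms, Tprop = 10 ms
RTT = 2 * Tprop = 2 * 10 = 20 ms
U = Ttrans / (Ttrans + RTT)
U = 5 / (5 + 20)
U = 5 / 25 = 0.2
U% = 20.00%

20.00


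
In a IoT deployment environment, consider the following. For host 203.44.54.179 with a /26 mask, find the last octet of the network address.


Given: IP = 203.44.54.179, prefix = /26
Subnet mask = 255.255.255.192
Last octet of IP: 179
Last octet of mask: 192
Network last octet = 179 AND 192 = 128

128


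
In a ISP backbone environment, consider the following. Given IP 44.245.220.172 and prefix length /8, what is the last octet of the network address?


Given: IP = 44.245.220.172, prefix = /8
Subnet mask = 255.0.0.0
Last octet of IP: 172
Last octet of mask: 0
Network last octet = 172 AND 0 = 0

0


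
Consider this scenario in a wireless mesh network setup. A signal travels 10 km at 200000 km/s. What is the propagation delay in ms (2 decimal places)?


Given: distance = 10 km, speed = 200000 km/s
Delay = distance / speed = 10 / 200000 seconds
Delay in ms = 10 * 1000 / 200000
Delay = 0.0500 ms
Rounded to 2 dp = 0.05 ms

0.05


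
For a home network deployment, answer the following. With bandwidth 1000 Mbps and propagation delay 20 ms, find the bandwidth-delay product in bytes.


Given: bandwidth = 1000 Mbps, delay = 20 ms
BDP in bits = 1000 * 10^6 * 20 / 1000
BDP in bits = 20000000
BDP in bytes = 20000000 / 8 = 2500000

2500000


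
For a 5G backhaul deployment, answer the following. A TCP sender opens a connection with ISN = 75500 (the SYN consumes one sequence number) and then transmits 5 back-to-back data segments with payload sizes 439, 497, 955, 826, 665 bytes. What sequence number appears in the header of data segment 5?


The SYN occupies sequence number ISN = 75500, so the first data byte is ISN + 1 = 75501.
SEQ of data segment i = (ISN + 1) + sum of payload sizes of segments 1..i-1.
Segment 1: SEQ = 75501, payload = 439 bytes
Segment 2: SEQ = 75940, payload = 497 bytes
Segment 3: SEQ = 76437, payload = 955 bytes
Segment 4: SEQ = 77392, payload = 826 bytes
Segment 5: SEQ = 78218, payload = 665 bytes
SEQ of segment 5 = 75501 + 439 + 497 + 955 + 826 = 78218

78218


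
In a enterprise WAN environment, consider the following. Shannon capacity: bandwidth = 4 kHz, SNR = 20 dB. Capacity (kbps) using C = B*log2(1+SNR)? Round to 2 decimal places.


Given: B = 4 kHz, SNR = 20 dB
SNR linear = 10^(20/10) = 100
1 + SNR = 101
log2(101) = 6.6582114828
C = 4 * 1000 * 6.6582114828 = 26632.8459 bps
C = 26.632846 kbps -> 26.63 kbps (2 dp)

26.63


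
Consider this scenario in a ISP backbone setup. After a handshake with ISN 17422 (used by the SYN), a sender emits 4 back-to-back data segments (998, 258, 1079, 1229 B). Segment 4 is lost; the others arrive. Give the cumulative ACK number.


SYN uses sequence number 17422; first data byte = ISN + 1 = 17423.
Segment 1: SEQ = 17423, len = 998 B, covers [17423, 18420]
Segment 2: SEQ = 18421, len = 258 B, covers [18421, 18678]
Segment 3: SEQ = 18679, len = 1079 B, covers [18679, 19757]
Segment 4: SEQ = 19758, len = 1229 B, covers [19758, 20986] [LOST]
In-order data received: bytes [17423, 19757] (segments 1..3).
Segment 4 missing -> gap begins at byte 19758.
Cumulative ACK = next expected in-order byte = 17423 + 998 + 258 + 1079 = 19758

19758


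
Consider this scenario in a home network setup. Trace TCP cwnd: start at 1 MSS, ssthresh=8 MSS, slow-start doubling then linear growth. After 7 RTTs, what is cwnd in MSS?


RTT 0: cwnd = 1 MSS (initial)
RTT 1: cwnd = 2 MSS (slow start, doubled)
RTT 2: cwnd = 4 MSS (slow start, doubled)
RTT 3: cwnd = 8 MSS (slow start, doubled)
RTT 4: cwnd = 9 MSS (congestion avoidance, +1)
RTT 5: cwnd = 10 MSS (congestion avoidance, +1)
RTT 6: cwnd = 11 MSS (congestion avoidance, +1)
RTT 7: cwnd = 12 MSS (congestion avoidance, +1)

12


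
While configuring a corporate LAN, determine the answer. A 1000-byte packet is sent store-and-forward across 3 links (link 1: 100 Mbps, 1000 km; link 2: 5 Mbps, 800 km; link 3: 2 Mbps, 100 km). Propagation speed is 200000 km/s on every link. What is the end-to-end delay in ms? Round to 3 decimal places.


Packet = 1000 bytes = 8000 bits. Store-and-forward: sum (t_trans + t_prop) per link.
Link 1: t_trans = 8000/(100*10^6) s = 0.0800 ms; t_prop = 1000/200000 s = 5.0000 ms; subtotal = 5.0800 ms
Link 2: t_trans = 8000/(5*10^6) s = 1.6000 ms; t_prop = 800/200000 s = 4.0000 ms; subtotal = 5.6000 ms
Link 3: t_trans = 8000/(2*10^6) s = 4.0000 ms; t_prop = 100/200000 s = 0.5000 ms; subtotal = 4.5000 ms
End-to-end = 5.0800 + 5.6000 + 4.5000 = 15.1800 ms -> 15.180 ms (3 dp)

15.180


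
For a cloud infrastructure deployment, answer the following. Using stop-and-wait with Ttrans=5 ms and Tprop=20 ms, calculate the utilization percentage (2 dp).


Given: Ttrans = 5 ms, Tprop = 20 ms
RTT = 2 * Tprop = 2 * 20 = 40 ms
U = Ttrans / (Ttrans + RTT)
U = 5 / (5 + 40)
U = 5 / 45 = 0.111111
U% = 11.11%

11.11


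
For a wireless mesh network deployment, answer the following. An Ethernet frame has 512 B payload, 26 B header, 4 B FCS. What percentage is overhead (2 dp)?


Given: payload = 512 B, header = 26 B, trailer = 4 B
Overhead bytes = header + trailer = 26 + 4 = 30
Total frame = payload + overhead = 512 + 30 = 542
Overhead % = 30 / 542 * 100 = 5.5351% -> 5.54% (2 dp)

5.54


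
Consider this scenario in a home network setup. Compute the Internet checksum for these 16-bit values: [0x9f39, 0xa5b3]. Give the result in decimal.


Given words: [0x9f39, 0xa5b3]
Step 1: Sum all words
Raw sum = 40761 + 42419 = 83180
Step 2: Fold carry: (17644 + 1) = 17645
One's complement = ~17645 & 0xFFFF = 47890

47890


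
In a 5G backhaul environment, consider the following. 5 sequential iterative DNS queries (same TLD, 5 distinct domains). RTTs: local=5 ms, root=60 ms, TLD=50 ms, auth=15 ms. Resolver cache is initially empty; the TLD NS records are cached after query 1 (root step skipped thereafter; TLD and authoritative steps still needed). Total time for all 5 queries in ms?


Lookup 1 (cold cache): local + root + TLD + auth = 5 + 60 + 50 + 15 = 130 ms
Lookups 2..5 (TLD NS cached -> skip root; new domain -> still ask TLD and auth): local + TLD + auth = 5 + 50 + 15 = 70 ms each
Remaining 4 lookups: 4 * 70 = 280 ms
Total = 130 + 280 = 410 ms

410


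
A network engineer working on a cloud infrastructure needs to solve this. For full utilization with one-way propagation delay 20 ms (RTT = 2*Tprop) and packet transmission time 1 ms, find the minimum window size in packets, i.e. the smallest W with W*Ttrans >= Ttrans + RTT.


Given: Ttrans = 1 ms, RTT = 40 ms (= 2 * Tprop, Tprop = 20 ms)
Time until first ACK returns = Ttrans + RTT = 1 + 40 = 41 ms
Need W * Ttrans >= Ttrans + RTT  ->  W >= (Ttrans + RTT) / Ttrans
(Ttrans + RTT) / Ttrans = 41 / 1 = 41
W_min = ceil(41) = 41

41
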